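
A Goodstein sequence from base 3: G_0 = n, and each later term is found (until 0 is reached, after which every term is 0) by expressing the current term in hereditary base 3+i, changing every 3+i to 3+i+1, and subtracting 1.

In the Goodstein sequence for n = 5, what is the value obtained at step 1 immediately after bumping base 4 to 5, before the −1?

6

G_0=5  [base 3] 3 + 2  →[3↦4]→  4 + 2 = 6  −1 ⇒ G_1=5
G_1=5  [base 4] 4 + 1  →[4↦5]→  5 + 1 = 6  −1 ⇒ G_2=5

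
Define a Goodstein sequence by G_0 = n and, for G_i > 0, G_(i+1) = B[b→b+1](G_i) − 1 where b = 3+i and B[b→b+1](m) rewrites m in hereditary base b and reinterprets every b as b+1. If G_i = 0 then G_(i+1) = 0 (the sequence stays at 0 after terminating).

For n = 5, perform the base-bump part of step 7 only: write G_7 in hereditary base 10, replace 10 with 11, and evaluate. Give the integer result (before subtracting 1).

G_0=5  [base 3] 3 + 2  →[3↦4]→  4 + 2 = 6  −1 ⇒ G_1=5
G_1=5  [base 4] 4 + 1  →[4↦5]→  5 + 1 = 6  −1 ⇒ G_2=5
G_2=5  [base 5] 5  →[5↦6]→  6 = 6  −1 ⇒ G_3=5
G_3=5  [base 6] 5  →[6↦7]→  5 = 5  −1 ⇒ G_4=4
G_4=4  [base 7] 4  →[7↦8]→  4 = 4  −1 ⇒ G_5=3
G_5=3  [base 8] 3  →[8↦9]→  3 = 3  −1 ⇒ G_6=2
G_6=2  [base 9] 2  →[9↦10]→  2 = 2  −1 ⇒ G_7=1
G_7=1  [base 10] 1  →[10↦11]→  1 = 1  −1 ⇒ G_8=0

1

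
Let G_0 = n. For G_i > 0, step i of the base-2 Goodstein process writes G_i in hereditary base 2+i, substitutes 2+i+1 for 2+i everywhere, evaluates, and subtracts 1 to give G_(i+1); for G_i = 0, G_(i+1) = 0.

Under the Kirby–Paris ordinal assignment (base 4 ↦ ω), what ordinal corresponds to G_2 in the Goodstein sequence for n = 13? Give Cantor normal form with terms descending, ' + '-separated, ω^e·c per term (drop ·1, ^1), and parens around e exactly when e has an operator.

G_0 = 13. HB_2(13) = 2^(2 + 1) + 2^2 + 1. Bump = 109. G_1 = 108.
G_1 = 108. HB_3(108) = 3^(3 + 1) + 3^3. Bump = 1280. G_2 = 1279.
G_2 = 1279. HB_4(1279) = 4^(4 + 1) + 3·4^3 + 3·4^2 + 3·4 + 3. Bump = 16093. G_3 = 16092.

ω^(ω + 1) + ω^3·3 + ω^2·3 + ω·3 + 3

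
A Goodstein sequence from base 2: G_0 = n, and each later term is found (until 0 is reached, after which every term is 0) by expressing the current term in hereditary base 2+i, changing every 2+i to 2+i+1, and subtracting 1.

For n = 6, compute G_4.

46655

i=0: 6 = 2^2 + 2 (b=2); 2→3: 3^3 + 3 = 30; 30−1 = 29
i=1: 29 = 3^3 + 2 (b=3); 3→4: 4^4 + 2 = 258; 258−1 = 257
i=2: 257 = 4^4 + 1 (b=4); 4→5: 5^5 + 1 = 3126; 3126−1 = 3125
i=3: 3125 = 5^5 (b=5); 5→6: 6^6 = 46656; 46656−1 = 46655
i=4: 46655 = 5·6^5 + 5·6^4 + 5·6^3 + 5·6^2 + 5·6 + 5 (b=6); 6→7: 5·7^5 + 5·7^4 + 5·7^3 + 5·7^2 + 5·7 + 5 = 98040; 98040−1 = 98039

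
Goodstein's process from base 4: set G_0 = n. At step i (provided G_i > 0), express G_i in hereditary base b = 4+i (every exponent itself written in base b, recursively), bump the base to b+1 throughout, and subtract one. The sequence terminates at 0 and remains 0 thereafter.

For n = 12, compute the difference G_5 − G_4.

1

base 4: 12 = 3·4; at 5: 3·5 = 15; next = 14
base 5: 14 = 2·5 + 4; at 6: 2·6 + 4 = 16; next = 15
base 6: 15 = 2·6 + 3; at 7: 2·7 + 3 = 17; next = 16
base 7: 16 = 2·7 + 2; at 8: 2·8 + 2 = 18; next = 17
base 8: 17 = 2·8 + 1; at 9: 2·9 + 1 = 19; next = 18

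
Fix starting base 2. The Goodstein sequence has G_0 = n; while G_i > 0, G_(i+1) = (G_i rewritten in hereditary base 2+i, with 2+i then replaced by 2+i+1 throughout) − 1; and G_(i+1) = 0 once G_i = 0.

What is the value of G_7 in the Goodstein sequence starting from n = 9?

1162263921

9 —HB2→ 2^(2 + 1) + 1 —bump→ 3^(3 + 1) + 1 = 82 —(−1)→ 81
81 —HB3→ 3^(3 + 1) —bump→ 4^(4 + 1) = 1024 —(−1)→ 1023
1023 —HB4→ 3·4^4 + 3·4^3 + 3·4^2 + 3·4 + 3 —bump→ 3·5^5 + 3·5^3 + 3·5^2 + 3·5 + 3 = 9843 —(−1)→ 9842
9842 —HB5→ 3·5^5 + 3·5^3 + 3·5^2 + 3·5 + 2 —bump→ 3·6^6 + 3·6^3 + 3·6^2 + 3·6 + 2 = 140744 —(−1)→ 140743
140743 —HB6→ 3·6^6 + 3·6^3 + 3·6^2 + 3·6 + 1 —bump→ 3·7^7 + 3·7^3 + 3·7^2 + 3·7 + 1 = 2471827 —(−1)→ 2471826
2471826 —HB7→ 3·7^7 + 3·7^3 + 3·7^2 + 3·7 —bump→ 3·8^8 + 3·8^3 + 3·8^2 + 3·8 = 50333400 —(−1)→ 50333399
50333399 —HB8→ 3·8^8 + 3·8^3 + 3·8^2 + 2·8 + 7 —bump→ 3·9^9 + 3·9^3 + 3·9^2 + 2·9 + 7 = 1162263922 —(−1)→ 1162263921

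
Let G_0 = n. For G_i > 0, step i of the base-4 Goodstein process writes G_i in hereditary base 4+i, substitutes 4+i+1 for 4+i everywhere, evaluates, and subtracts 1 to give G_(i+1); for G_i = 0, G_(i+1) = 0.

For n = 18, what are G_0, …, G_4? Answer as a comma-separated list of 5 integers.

18, 26, 36, 48, 53

i=0: 18 = 4^2 + 2 (b=4); 4→5: 5^2 + 2 = 27; 27−1 = 26
i=1: 26 = 5^2 + 1 (b=5); 5→6: 6^2 + 1 = 37; 37−1 = 36
i=2: 36 = 6^2 (b=6); 6→7: 7^2 = 49; 49−1 = 48
i=3: 48 = 6·7 + 6 (b=7); 7→8: 6·8 + 6 = 54; 54−1 = 53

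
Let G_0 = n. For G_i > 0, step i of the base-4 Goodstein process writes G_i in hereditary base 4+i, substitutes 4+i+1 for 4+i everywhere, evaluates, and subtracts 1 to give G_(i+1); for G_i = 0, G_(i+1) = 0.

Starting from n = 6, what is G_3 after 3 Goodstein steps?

G_0=6  [base 4] 4 + 2  →[4↦5]→  5 + 2 = 7  −1 ⇒ G_1=6
G_1=6  [base 5] 5 + 1  →[5↦6]→  6 + 1 = 7  −1 ⇒ G_2=6
G_2=6  [base 6] 6  →[6↦7]→  7 = 7  −1 ⇒ G_3=6
G_3=6  [base 7] 6  →[7↦8]→  6 = 6  −1 ⇒ G_4=5

6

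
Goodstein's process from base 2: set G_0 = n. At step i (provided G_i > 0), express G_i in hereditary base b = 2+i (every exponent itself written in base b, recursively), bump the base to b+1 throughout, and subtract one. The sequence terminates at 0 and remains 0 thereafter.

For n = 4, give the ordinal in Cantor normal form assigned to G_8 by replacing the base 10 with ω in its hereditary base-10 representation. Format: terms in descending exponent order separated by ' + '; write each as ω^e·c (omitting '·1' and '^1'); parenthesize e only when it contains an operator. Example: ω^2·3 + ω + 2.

i=0: 4 = 2^2 (b=2); 2→3: 3^3 = 27; 27−1 = 26
i=1: 26 = 2·3^2 + 2·3 + 2 (b=3); 3→4: 2·4^2 + 2·4 + 2 = 42; 42−1 = 41
i=2: 41 = 2·4^2 + 2·4 + 1 (b=4); 4→5: 2·5^2 + 2·5 + 1 = 61; 61−1 = 60
i=3: 60 = 2·5^2 + 2·5 (b=5); 5→6: 2·6^2 + 2·6 = 84; 84−1 = 83
i=4: 83 = 2·6^2 + 6 + 5 (b=6); 6→7: 2·7^2 + 7 + 5 = 110; 110−1 = 109
i=5: 109 = 2·7^2 + 7 + 4 (b=7); 7→8: 2·8^2 + 8 + 4 = 140; 140−1 = 139
i=6: 139 = 2·8^2 + 8 + 3 (b=8); 8→9: 2·9^2 + 9 + 3 = 174; 174−1 = 173
i=7: 173 = 2·9^2 + 9 + 2 (b=9); 9→10: 2·10^2 + 10 + 2 = 212; 212−1 = 211

ω^2·2 + ω + 1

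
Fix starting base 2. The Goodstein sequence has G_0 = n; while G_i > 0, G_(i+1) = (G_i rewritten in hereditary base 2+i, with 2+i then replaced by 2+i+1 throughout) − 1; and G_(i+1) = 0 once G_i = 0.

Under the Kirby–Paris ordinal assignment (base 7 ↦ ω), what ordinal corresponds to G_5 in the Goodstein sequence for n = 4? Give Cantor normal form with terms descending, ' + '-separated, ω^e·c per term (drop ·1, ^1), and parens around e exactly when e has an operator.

ω^2·2 + ω + 4

base 2: 4 = 2^2; at 3: 3^3 = 27; next = 26
base 3: 26 = 2·3^2 + 2·3 + 2; at 4: 2·4^2 + 2·4 + 2 = 42; next = 41
base 4: 41 = 2·4^2 + 2·4 + 1; at 5: 2·5^2 + 2·5 + 1 = 61; next = 60
base 5: 60 = 2·5^2 + 2·5; at 6: 2·6^2 + 2·6 = 84; next = 83
base 6: 83 = 2·6^2 + 6 + 5; at 7: 2·7^2 + 7 + 5 = 110; next = 109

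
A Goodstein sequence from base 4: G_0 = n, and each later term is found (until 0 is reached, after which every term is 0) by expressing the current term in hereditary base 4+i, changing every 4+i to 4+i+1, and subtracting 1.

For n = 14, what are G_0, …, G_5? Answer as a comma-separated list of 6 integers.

step 0: 14 = 3·4 + 2; sub 5 for 4: 3·5 + 2; = 17; G_1 = 17−1 = 16
step 1: 16 = 3·5 + 1; sub 6 for 5: 3·6 + 1; = 19; G_2 = 19−1 = 18
step 2: 18 = 3·6; sub 7 for 6: 3·7; = 21; G_3 = 21−1 = 20
step 3: 20 = 2·7 + 6; sub 8 for 7: 2·8 + 6; = 22; G_4 = 22−1 = 21
step 4: 21 = 2·8 + 5; sub 9 for 8: 2·9 + 5; = 23; G_5 = 23−1 = 22

14, 16, 18, 20, 21, 22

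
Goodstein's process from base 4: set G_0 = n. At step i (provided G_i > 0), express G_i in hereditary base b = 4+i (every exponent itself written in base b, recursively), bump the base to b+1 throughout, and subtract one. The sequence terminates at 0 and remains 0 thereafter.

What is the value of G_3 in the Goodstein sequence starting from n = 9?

i=0: 9 = 2·4 + 1 (b=4); 4→5: 2·5 + 1 = 11; 11−1 = 10
i=1: 10 = 2·5 (b=5); 5→6: 2·6 = 12; 12−1 = 11
i=2: 11 = 6 + 5 (b=6); 6→7: 7 + 5 = 12; 12−1 = 11
i=3: 11 = 7 + 4 (b=7); 7→8: 8 + 4 = 12; 12−1 = 11

11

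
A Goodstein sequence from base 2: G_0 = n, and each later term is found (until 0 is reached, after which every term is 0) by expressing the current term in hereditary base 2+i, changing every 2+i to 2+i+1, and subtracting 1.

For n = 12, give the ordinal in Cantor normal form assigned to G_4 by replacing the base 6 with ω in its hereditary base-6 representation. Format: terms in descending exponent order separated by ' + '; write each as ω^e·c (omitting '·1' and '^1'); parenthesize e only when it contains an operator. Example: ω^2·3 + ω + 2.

step 0: 12 = 2^(2 + 1) + 2^2; sub 3 for 2: 3^(3 + 1) + 3^3; = 108; G_1 = 108−1 = 107
step 1: 107 = 3^(3 + 1) + 2·3^2 + 2·3 + 2; sub 4 for 3: 4^(4 + 1) + 2·4^2 + 2·4 + 2; = 1066; G_2 = 1066−1 = 1065
step 2: 1065 = 4^(4 + 1) + 2·4^2 + 2·4 + 1; sub 5 for 4: 5^(5 + 1) + 2·5^2 + 2·5 + 1; = 15686; G_3 = 15686−1 = 15685
step 3: 15685 = 5^(5 + 1) + 2·5^2 + 2·5; sub 6 for 5: 6^(6 + 1) + 2·6^2 + 2·6; = 280020; G_4 = 280020−1 = 280019
step 4: 280019 = 6^(6 + 1) + 2·6^2 + 6 + 5; sub 7 for 6: 7^(7 + 1) + 2·7^2 + 7 + 5; = 5764911; G_5 = 5764911−1 = 5764910

ω^(ω + 1) + ω^2·2 + ω + 5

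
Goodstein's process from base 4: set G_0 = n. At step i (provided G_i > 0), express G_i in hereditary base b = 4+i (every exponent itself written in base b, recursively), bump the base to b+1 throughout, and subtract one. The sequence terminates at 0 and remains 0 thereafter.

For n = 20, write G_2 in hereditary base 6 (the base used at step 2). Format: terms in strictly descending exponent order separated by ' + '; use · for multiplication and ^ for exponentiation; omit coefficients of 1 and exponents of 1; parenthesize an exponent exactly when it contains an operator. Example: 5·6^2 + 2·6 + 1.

G_0=20  [base 4] 4^2 + 4  →[4↦5]→  5^2 + 5 = 30  −1 ⇒ G_1=29
G_1=29  [base 5] 5^2 + 4  →[5↦6]→  6^2 + 4 = 40  −1 ⇒ G_2=39
G_2=39  [base 6] 6^2 + 3  →[6↦7]→  7^2 + 3 = 52  −1 ⇒ G_3=51

6^2 + 3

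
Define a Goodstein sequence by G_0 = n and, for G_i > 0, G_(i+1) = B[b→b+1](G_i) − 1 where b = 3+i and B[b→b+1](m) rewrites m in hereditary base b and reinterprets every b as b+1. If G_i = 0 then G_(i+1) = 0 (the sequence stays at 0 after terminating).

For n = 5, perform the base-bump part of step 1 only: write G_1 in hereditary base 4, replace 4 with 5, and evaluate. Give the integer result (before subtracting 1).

i=0: 5 = 3 + 2 (b=3); 3→4: 4 + 2 = 6; 6−1 = 5
i=1: 5 = 4 + 1 (b=4); 4→5: 5 + 1 = 6; 6−1 = 5

6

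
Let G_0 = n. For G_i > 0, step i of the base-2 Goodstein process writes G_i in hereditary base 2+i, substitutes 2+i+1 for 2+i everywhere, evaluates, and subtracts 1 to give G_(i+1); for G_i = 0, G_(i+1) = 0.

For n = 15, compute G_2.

G_0=15  [base 2] 2^(2 + 1) + 2^2 + 2 + 1  →[2↦3]→  3^(3 + 1) + 3^3 + 3 + 1 = 112  −1 ⇒ G_1=111
G_1=111  [base 3] 3^(3 + 1) + 3^3 + 3  →[3↦4]→  4^(4 + 1) + 4^4 + 4 = 1284  −1 ⇒ G_2=1283
G_2=1283  [base 4] 4^(4 + 1) + 4^4 + 3  →[4↦5]→  5^(5 + 1) + 5^5 + 3 = 18753  −1 ⇒ G_3=18752

1283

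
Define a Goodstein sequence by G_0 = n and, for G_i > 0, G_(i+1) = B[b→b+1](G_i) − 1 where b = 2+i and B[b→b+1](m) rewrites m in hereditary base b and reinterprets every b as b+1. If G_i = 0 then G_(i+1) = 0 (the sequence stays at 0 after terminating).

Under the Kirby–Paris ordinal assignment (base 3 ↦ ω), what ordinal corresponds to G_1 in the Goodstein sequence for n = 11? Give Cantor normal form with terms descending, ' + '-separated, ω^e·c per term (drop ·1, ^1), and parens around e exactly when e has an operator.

ω^(ω + 1) + ω

[0] 11 ≡ 2^(2 + 1) + 2 + 1 (base 2). Lift 3: 85. −1: 84.
[1] 84 ≡ 3^(3 + 1) + 3 (base 3). Lift 4: 1028. −1: 1027.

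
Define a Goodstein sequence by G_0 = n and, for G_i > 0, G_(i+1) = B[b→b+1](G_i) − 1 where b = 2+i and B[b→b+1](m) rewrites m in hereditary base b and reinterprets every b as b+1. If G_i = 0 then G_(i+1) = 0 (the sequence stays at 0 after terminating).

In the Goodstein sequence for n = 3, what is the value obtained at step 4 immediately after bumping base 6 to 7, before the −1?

base 2: 3 = 2 + 1; at 3: 3 + 1 = 4; next = 3
base 3: 3 = 3; at 4: 4 = 4; next = 3
base 4: 3 = 3; at 5: 3 = 3; next = 2
base 5: 2 = 2; at 6: 2 = 2; next = 1
base 6: 1 = 1; at 7: 1 = 1; next = 0

1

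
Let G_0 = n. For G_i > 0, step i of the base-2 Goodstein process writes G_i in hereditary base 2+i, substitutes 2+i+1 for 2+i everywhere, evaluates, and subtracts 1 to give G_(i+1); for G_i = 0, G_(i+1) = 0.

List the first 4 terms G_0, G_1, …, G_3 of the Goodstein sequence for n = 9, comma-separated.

9, 81, 1023, 9842

(0) 9|_2 = 2^(2 + 1) + 1 ↦ 3^(3 + 1) + 1|_3 = 82 ⇒ 81
(1) 81|_3 = 3^(3 + 1) ↦ 4^(4 + 1)|_4 = 1024 ⇒ 1023
(2) 1023|_4 = 3·4^4 + 3·4^3 + 3·4^2 + 3·4 + 3 ↦ 3·5^5 + 3·5^3 + 3·5^2 + 3·5 + 3|_5 = 9843 ⇒ 9842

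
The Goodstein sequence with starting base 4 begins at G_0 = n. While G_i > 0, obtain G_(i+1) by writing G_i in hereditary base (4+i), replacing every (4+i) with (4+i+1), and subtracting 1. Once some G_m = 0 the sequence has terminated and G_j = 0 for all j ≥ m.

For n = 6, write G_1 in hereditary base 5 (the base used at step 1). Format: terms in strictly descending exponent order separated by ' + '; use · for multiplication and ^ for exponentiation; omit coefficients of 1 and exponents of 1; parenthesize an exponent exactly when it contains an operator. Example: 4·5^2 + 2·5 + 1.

[0] 6 ≡ 4 + 2 (base 4). Lift 5: 7. −1: 6.
[1] 6 ≡ 5 + 1 (base 5). Lift 6: 7. −1: 6.

5 + 1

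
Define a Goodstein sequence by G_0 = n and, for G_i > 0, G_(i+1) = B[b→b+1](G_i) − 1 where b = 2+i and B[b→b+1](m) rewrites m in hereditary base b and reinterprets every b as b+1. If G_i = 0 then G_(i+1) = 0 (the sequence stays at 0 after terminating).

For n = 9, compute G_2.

(0) 9|_2 = 2^(2 + 1) + 1 ↦ 3^(3 + 1) + 1|_3 = 82 ⇒ 81
(1) 81|_3 = 3^(3 + 1) ↦ 4^(4 + 1)|_4 = 1024 ⇒ 1023

1023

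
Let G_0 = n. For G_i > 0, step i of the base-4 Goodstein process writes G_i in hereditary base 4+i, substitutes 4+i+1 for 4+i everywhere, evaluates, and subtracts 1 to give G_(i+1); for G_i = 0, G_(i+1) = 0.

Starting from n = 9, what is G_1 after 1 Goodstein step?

(0) 9|_4 = 2·4 + 1 ↦ 2·5 + 1|_5 = 11 ⇒ 10
(1) 10|_5 = 2·5 ↦ 2·6|_6 = 12 ⇒ 11

10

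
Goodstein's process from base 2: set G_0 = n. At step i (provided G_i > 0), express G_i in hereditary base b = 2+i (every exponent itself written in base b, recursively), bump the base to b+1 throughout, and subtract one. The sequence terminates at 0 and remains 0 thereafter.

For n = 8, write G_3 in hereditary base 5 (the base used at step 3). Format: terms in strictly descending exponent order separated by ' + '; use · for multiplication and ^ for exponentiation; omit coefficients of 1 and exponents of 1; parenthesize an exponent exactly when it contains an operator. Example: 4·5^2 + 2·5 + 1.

2·5^5 + 2·5^2 + 2·5

base 2: 8 = 2^(2 + 1); at 3: 3^(3 + 1) = 81; next = 80
base 3: 80 = 2·3^3 + 2·3^2 + 2·3 + 2; at 4: 2·4^4 + 2·4^2 + 2·4 + 2 = 554; next = 553
base 4: 553 = 2·4^4 + 2·4^2 + 2·4 + 1; at 5: 2·5^5 + 2·5^2 + 2·5 + 1 = 6311; next = 6310
base 5: 6310 = 2·5^5 + 2·5^2 + 2·5; at 6: 2·6^6 + 2·6^2 + 2·6 = 93396; next = 93395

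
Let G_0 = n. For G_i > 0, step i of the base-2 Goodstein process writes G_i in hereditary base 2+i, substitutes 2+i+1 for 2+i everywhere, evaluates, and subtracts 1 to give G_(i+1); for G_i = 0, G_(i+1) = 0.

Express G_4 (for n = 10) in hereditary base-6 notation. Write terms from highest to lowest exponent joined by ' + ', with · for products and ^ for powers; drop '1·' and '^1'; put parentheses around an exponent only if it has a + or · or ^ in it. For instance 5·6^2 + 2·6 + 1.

5·6^6 + 5·6^5 + 5·6^4 + 5·6^3 + 5·6^2 + 5·6 + 5

10 —HB2→ 2^(2 + 1) + 2 —bump→ 3^(3 + 1) + 3 = 84 —(−1)→ 83
83 —HB3→ 3^(3 + 1) + 2 —bump→ 4^(4 + 1) + 2 = 1026 —(−1)→ 1025
1025 —HB4→ 4^(4 + 1) + 1 —bump→ 5^(5 + 1) + 1 = 15626 —(−1)→ 15625
15625 —HB5→ 5^(5 + 1) —bump→ 6^(6 + 1) = 279936 —(−1)→ 279935
279935 —HB6→ 5·6^6 + 5·6^5 + 5·6^4 + 5·6^3 + 5·6^2 + 5·6 + 5 —bump→ 5·7^7 + 5·7^5 + 5·7^4 + 5·7^3 + 5·7^2 + 5·7 + 5 = 4215755 —(−1)→ 4215754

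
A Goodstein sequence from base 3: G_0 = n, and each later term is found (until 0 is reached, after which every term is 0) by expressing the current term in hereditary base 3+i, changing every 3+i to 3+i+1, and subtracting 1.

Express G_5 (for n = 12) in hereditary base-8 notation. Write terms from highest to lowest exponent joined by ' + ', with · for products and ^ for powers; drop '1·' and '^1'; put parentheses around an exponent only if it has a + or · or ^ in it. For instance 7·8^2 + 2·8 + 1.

i=0: 12 = 3^2 + 3 (b=3); 3→4: 4^2 + 4 = 20; 20−1 = 19
i=1: 19 = 4^2 + 3 (b=4); 4→5: 5^2 + 3 = 28; 28−1 = 27
i=2: 27 = 5^2 + 2 (b=5); 5→6: 6^2 + 2 = 38; 38−1 = 37
i=3: 37 = 6^2 + 1 (b=6); 6→7: 7^2 + 1 = 50; 50−1 = 49
i=4: 49 = 7^2 (b=7); 7→8: 8^2 = 64; 64−1 = 63
i=5: 63 = 7·8 + 7 (b=8); 8→9: 7·9 + 7 = 70; 70−1 = 69

7·8 + 7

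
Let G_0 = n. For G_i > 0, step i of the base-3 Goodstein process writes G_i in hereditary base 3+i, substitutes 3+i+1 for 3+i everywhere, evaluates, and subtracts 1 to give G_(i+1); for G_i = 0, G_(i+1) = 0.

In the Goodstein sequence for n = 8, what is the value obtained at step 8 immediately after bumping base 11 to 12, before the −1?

12

G_0=8  [base 3] 2·3 + 2  →[3↦4]→  2·4 + 2 = 10  −1 ⇒ G_1=9
G_1=9  [base 4] 2·4 + 1  →[4↦5]→  2·5 + 1 = 11  −1 ⇒ G_2=10
G_2=10  [base 5] 2·5  →[5↦6]→  2·6 = 12  −1 ⇒ G_3=11
G_3=11  [base 6] 6 + 5  →[6↦7]→  7 + 5 = 12  −1 ⇒ G_4=11
G_4=11  [base 7] 7 + 4  →[7↦8]→  8 + 4 = 12  −1 ⇒ G_5=11
G_5=11  [base 8] 8 + 3  →[8↦9]→  9 + 3 = 12  −1 ⇒ G_6=11
G_6=11  [base 9] 9 + 2  →[9↦10]→  10 + 2 = 12  −1 ⇒ G_7=11
G_7=11  [base 10] 10 + 1  →[10↦11]→  11 + 1 = 12  −1 ⇒ G_8=11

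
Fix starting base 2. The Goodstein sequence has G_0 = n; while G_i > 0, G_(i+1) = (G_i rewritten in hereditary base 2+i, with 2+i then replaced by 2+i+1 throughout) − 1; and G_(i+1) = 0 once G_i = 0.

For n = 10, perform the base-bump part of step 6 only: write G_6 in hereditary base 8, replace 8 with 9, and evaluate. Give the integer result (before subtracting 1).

1937434593

[0] 10 ≡ 2^(2 + 1) + 2 (base 2). Lift 3: 84. −1: 83.
[1] 83 ≡ 3^(3 + 1) + 2 (base 3). Lift 4: 1026. −1: 1025.
[2] 1025 ≡ 4^(4 + 1) + 1 (base 4). Lift 5: 15626. −1: 15625.
[3] 15625 ≡ 5^(5 + 1) (base 5). Lift 6: 279936. −1: 279935.
[4] 279935 ≡ 5·6^6 + 5·6^5 + 5·6^4 + 5·6^3 + 5·6^2 + 5·6 + 5 (base 6). Lift 7: 4215755. −1: 4215754.
[5] 4215754 ≡ 5·7^7 + 5·7^5 + 5·7^4 + 5·7^3 + 5·7^2 + 5·7 + 4 (base 7). Lift 8: 84073324. −1: 84073323.
[6] 84073323 ≡ 5·8^8 + 5·8^5 + 5·8^4 + 5·8^3 + 5·8^2 + 5·8 + 3 (base 8). Lift 9: 1937434593. −1: 1937434592.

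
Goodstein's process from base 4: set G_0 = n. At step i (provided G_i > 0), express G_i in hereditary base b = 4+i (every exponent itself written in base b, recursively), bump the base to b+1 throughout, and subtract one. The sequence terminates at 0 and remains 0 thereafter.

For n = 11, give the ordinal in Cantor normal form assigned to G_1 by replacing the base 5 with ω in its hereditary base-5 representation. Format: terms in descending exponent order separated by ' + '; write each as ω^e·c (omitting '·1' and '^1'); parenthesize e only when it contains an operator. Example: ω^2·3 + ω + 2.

i=0: 11 = 2·4 + 3 (b=4); 4→5: 2·5 + 3 = 13; 13−1 = 12
i=1: 12 = 2·5 + 2 (b=5); 5→6: 2·6 + 2 = 14; 14−1 = 13

ω·2 + 2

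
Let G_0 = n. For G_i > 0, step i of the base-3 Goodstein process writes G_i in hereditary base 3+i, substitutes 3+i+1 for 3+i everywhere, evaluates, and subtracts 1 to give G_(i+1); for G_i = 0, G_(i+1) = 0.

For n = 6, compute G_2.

(0) 6|_3 = 2·3 ↦ 2·4|_4 = 8 ⇒ 7
(1) 7|_4 = 4 + 3 ↦ 5 + 3|_5 = 8 ⇒ 7
(2) 7|_5 = 5 + 2 ↦ 6 + 2|_6 = 8 ⇒ 7

7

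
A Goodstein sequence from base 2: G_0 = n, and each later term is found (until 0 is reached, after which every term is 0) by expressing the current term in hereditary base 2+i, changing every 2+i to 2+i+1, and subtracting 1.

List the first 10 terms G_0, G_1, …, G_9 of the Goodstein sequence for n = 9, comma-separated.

9, 81, 1023, 9842, 140743, 2471826, 50333399, 1162263921, 30000003325, 855935016215

step 0: 9 = 2^(2 + 1) + 1; sub 3 for 2: 3^(3 + 1) + 1; = 82; G_1 = 82−1 = 81
step 1: 81 = 3^(3 + 1); sub 4 for 3: 4^(4 + 1); = 1024; G_2 = 1024−1 = 1023
step 2: 1023 = 3·4^4 + 3·4^3 + 3·4^2 + 3·4 + 3; sub 5 for 4: 3·5^5 + 3·5^3 + 3·5^2 + 3·5 + 3; = 9843; G_3 = 9843−1 = 9842
step 3: 9842 = 3·5^5 + 3·5^3 + 3·5^2 + 3·5 + 2; sub 6 for 5: 3·6^6 + 3·6^3 + 3·6^2 + 3·6 + 2; = 140744; G_4 = 140744−1 = 140743
step 4: 140743 = 3·6^6 + 3·6^3 + 3·6^2 + 3·6 + 1; sub 7 for 6: 3·7^7 + 3·7^3 + 3·7^2 + 3·7 + 1; = 2471827; G_5 = 2471827−1 = 2471826
step 5: 2471826 = 3·7^7 + 3·7^3 + 3·7^2 + 3·7; sub 8 for 7: 3·8^8 + 3·8^3 + 3·8^2 + 3·8; = 50333400; G_6 = 50333400−1 = 50333399
step 6: 50333399 = 3·8^8 + 3·8^3 + 3·8^2 + 2·8 + 7; sub 9 for 8: 3·9^9 + 3·9^3 + 3·9^2 + 2·9 + 7; = 1162263922; G_7 = 1162263922−1 = 1162263921
step 7: 1162263921 = 3·9^9 + 3·9^3 + 3·9^2 + 2·9 + 6; sub 10 for 9: 3·10^10 + 3·10^3 + 3·10^2 + 2·10 + 6; = 30000003326; G_8 = 30000003326−1 = 30000003325
step 8: 30000003325 = 3·10^10 + 3·10^3 + 3·10^2 + 2·10 + 5; sub 11 for 10: 3·11^11 + 3·11^3 + 3·11^2 + 2·11 + 5; = 855935016216; G_9 = 855935016216−1 = 855935016215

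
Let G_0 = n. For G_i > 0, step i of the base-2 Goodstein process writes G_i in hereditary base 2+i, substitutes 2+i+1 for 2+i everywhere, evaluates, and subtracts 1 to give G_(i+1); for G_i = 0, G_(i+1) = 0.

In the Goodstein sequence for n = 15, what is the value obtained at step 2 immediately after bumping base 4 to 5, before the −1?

18753

[0] 15 ≡ 2^(2 + 1) + 2^2 + 2 + 1 (base 2). Lift 3: 112. −1: 111.
[1] 111 ≡ 3^(3 + 1) + 3^3 + 3 (base 3). Lift 4: 1284. −1: 1283.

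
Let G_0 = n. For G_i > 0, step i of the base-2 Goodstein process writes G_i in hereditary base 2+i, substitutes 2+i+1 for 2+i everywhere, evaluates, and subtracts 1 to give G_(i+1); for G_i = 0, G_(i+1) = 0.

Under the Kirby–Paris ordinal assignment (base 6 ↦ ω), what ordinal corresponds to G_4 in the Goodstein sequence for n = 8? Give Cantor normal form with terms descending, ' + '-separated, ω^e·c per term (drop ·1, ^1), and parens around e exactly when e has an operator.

8 —HB2→ 2^(2 + 1) —bump→ 3^(3 + 1) = 81 —(−1)→ 80
80 —HB3→ 2·3^3 + 2·3^2 + 2·3 + 2 —bump→ 2·4^4 + 2·4^2 + 2·4 + 2 = 554 —(−1)→ 553
553 —HB4→ 2·4^4 + 2·4^2 + 2·4 + 1 —bump→ 2·5^5 + 2·5^2 + 2·5 + 1 = 6311 —(−1)→ 6310
6310 —HB5→ 2·5^5 + 2·5^2 + 2·5 —bump→ 2·6^6 + 2·6^2 + 2·6 = 93396 —(−1)→ 93395
93395 —HB6→ 2·6^6 + 2·6^2 + 6 + 5 —bump→ 2·7^7 + 2·7^2 + 7 + 5 = 1647196 —(−1)→ 1647195

ω^ω·2 + ω^2·2 + ω + 5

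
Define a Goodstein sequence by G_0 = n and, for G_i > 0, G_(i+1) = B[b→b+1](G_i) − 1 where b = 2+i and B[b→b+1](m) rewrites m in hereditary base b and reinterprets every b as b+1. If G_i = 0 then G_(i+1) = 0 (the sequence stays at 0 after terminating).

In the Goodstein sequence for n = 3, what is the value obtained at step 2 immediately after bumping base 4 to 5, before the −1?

[0] 3 ≡ 2 + 1 (base 2). Lift 3: 4. −1: 3.
[1] 3 ≡ 3 (base 3). Lift 4: 4. −1: 3.
[2] 3 ≡ 3 (base 4). Lift 5: 3. −1: 2.

3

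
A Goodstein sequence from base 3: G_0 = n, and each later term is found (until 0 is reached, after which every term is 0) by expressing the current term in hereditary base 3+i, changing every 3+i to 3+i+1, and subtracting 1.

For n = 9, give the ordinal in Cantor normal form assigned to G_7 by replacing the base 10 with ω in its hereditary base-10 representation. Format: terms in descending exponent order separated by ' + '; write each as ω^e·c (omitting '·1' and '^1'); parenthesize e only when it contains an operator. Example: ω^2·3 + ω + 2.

G_0 = 9. HB_3(9) = 3^2. Bump = 16. G_1 = 15.
G_1 = 15. HB_4(15) = 3·4 + 3. Bump = 18. G_2 = 17.
G_2 = 17. HB_5(17) = 3·5 + 2. Bump = 20. G_3 = 19.
G_3 = 19. HB_6(19) = 3·6 + 1. Bump = 22. G_4 = 21.
G_4 = 21. HB_7(21) = 3·7. Bump = 24. G_5 = 23.
G_5 = 23. HB_8(23) = 2·8 + 7. Bump = 25. G_6 = 24.
G_6 = 24. HB_9(24) = 2·9 + 6. Bump = 26. G_7 = 25.
G_7 = 25. HB_10(25) = 2·10 + 5. Bump = 27. G_8 = 26.

ω·2 + 5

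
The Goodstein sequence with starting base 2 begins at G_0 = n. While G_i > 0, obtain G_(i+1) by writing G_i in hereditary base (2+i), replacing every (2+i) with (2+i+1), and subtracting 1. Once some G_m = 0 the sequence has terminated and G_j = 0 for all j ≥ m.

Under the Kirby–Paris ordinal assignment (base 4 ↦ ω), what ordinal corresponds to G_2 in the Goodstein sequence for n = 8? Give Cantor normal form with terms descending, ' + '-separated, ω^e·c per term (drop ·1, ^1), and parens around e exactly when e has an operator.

8 —HB2→ 2^(2 + 1) —bump→ 3^(3 + 1) = 81 —(−1)→ 80
80 —HB3→ 2·3^3 + 2·3^2 + 2·3 + 2 —bump→ 2·4^4 + 2·4^2 + 2·4 + 2 = 554 —(−1)→ 553
553 —HB4→ 2·4^4 + 2·4^2 + 2·4 + 1 —bump→ 2·5^5 + 2·5^2 + 2·5 + 1 = 6311 —(−1)→ 6310

ω^ω·2 + ω^2·2 + ω·2 + 1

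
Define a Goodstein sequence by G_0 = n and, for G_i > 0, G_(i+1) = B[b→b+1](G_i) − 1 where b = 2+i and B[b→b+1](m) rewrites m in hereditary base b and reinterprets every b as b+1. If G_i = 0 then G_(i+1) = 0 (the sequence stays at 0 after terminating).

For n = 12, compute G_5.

(0) 12|_2 = 2^(2 + 1) + 2^2 ↦ 3^(3 + 1) + 3^3|_3 = 108 ⇒ 107
(1) 107|_3 = 3^(3 + 1) + 2·3^2 + 2·3 + 2 ↦ 4^(4 + 1) + 2·4^2 + 2·4 + 2|_4 = 1066 ⇒ 1065
(2) 1065|_4 = 4^(4 + 1) + 2·4^2 + 2·4 + 1 ↦ 5^(5 + 1) + 2·5^2 + 2·5 + 1|_5 = 15686 ⇒ 15685
(3) 15685|_5 = 5^(5 + 1) + 2·5^2 + 2·5 ↦ 6^(6 + 1) + 2·6^2 + 2·6|_6 = 280020 ⇒ 280019
(4) 280019|_6 = 6^(6 + 1) + 2·6^2 + 6 + 5 ↦ 7^(7 + 1) + 2·7^2 + 7 + 5|_7 = 5764911 ⇒ 5764910
(5) 5764910|_7 = 7^(7 + 1) + 2·7^2 + 7 + 4 ↦ 8^(8 + 1) + 2·8^2 + 8 + 4|_8 = 134217868 ⇒ 134217867

5764910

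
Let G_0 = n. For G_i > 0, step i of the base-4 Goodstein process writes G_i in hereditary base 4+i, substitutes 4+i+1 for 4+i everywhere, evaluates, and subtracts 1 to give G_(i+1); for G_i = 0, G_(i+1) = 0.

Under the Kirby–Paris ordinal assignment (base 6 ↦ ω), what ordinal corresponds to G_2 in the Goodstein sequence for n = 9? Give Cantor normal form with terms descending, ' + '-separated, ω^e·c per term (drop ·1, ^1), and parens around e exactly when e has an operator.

G_0=9  [base 4] 2·4 + 1  →[4↦5]→  2·5 + 1 = 11  −1 ⇒ G_1=10
G_1=10  [base 5] 2·5  →[5↦6]→  2·6 = 12  −1 ⇒ G_2=11
G_2=11  [base 6] 6 + 5  →[6↦7]→  7 + 5 = 12  −1 ⇒ G_3=11

ω + 5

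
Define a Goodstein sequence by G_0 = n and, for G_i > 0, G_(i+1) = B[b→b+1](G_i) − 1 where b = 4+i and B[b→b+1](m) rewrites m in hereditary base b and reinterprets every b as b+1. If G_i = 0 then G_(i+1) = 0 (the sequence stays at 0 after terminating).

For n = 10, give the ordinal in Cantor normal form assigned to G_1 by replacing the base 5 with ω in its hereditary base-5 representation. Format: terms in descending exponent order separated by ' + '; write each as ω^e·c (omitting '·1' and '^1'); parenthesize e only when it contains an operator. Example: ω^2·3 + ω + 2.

step 0: 10 = 2·4 + 2; sub 5 for 4: 2·5 + 2; = 12; G_1 = 12−1 = 11
step 1: 11 = 2·5 + 1; sub 6 for 5: 2·6 + 1; = 13; G_2 = 13−1 = 12

ω·2 + 1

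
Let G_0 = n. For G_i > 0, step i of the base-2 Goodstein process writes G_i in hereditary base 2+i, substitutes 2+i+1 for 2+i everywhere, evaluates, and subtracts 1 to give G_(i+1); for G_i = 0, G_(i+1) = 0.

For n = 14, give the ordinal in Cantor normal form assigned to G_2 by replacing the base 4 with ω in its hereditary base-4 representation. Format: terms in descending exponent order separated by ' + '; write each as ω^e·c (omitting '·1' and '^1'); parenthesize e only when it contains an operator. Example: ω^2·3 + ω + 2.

ω^(ω + 1) + ω^ω + 1

G_0=14  [base 2] 2^(2 + 1) + 2^2 + 2  →[2↦3]→  3^(3 + 1) + 3^3 + 3 = 111  −1 ⇒ G_1=110
G_1=110  [base 3] 3^(3 + 1) + 3^3 + 2  →[3↦4]→  4^(4 + 1) + 4^4 + 2 = 1282  −1 ⇒ G_2=1281
G_2=1281  [base 4] 4^(4 + 1) + 4^4 + 1  →[4↦5]→  5^(5 + 1) + 5^5 + 1 = 18751  −1 ⇒ G_3=18750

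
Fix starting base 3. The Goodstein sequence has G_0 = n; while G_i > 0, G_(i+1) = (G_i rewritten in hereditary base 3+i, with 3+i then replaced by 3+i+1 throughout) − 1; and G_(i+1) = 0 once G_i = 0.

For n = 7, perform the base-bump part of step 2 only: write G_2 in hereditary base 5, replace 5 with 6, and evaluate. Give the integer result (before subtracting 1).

step 0: 7 = 2·3 + 1; sub 4 for 3: 2·4 + 1; = 9; G_1 = 9−1 = 8
step 1: 8 = 2·4; sub 5 for 4: 2·5; = 10; G_2 = 10−1 = 9
step 2: 9 = 5 + 4; sub 6 for 5: 6 + 4; = 10; G_3 = 10−1 = 9

10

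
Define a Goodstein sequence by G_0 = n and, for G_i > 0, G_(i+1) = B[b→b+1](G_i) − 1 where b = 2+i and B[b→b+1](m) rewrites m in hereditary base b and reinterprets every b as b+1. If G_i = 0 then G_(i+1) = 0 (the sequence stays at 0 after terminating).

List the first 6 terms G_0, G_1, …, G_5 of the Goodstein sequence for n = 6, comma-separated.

6, 29, 257, 3125, 46655, 98039

step 0: 6 = 2^2 + 2; sub 3 for 2: 3^3 + 3; = 30; G_1 = 30−1 = 29
step 1: 29 = 3^3 + 2; sub 4 for 3: 4^4 + 2; = 258; G_2 = 258−1 = 257
step 2: 257 = 4^4 + 1; sub 5 for 4: 5^5 + 1; = 3126; G_3 = 3126−1 = 3125
step 3: 3125 = 5^5; sub 6 for 5: 6^6; = 46656; G_4 = 46656−1 = 46655
step 4: 46655 = 5·6^5 + 5·6^4 + 5·6^3 + 5·6^2 + 5·6 + 5; sub 7 for 6: 5·7^5 + 5·7^4 + 5·7^3 + 5·7^2 + 5·7 + 5; = 98040; G_5 = 98040−1 = 98039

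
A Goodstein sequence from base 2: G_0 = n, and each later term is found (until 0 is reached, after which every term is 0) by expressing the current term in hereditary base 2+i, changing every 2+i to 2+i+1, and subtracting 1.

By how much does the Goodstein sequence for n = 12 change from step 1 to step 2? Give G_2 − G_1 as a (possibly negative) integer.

G_0 = 12. HB_2(12) = 2^(2 + 1) + 2^2. Bump = 108. G_1 = 107.
G_1 = 107. HB_3(107) = 3^(3 + 1) + 2·3^2 + 2·3 + 2. Bump = 1066. G_2 = 1065.

958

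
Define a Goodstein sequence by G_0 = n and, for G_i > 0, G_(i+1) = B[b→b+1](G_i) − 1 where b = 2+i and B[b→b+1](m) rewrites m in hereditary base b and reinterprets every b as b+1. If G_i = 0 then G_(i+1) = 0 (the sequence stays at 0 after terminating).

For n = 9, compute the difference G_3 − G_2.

8819

G_0 = 9. HB_2(9) = 2^(2 + 1) + 1. Bump = 82. G_1 = 81.
G_1 = 81. HB_3(81) = 3^(3 + 1). Bump = 1024. G_2 = 1023.
G_2 = 1023. HB_4(1023) = 3·4^4 + 3·4^3 + 3·4^2 + 3·4 + 3. Bump = 9843. G_3 = 9842.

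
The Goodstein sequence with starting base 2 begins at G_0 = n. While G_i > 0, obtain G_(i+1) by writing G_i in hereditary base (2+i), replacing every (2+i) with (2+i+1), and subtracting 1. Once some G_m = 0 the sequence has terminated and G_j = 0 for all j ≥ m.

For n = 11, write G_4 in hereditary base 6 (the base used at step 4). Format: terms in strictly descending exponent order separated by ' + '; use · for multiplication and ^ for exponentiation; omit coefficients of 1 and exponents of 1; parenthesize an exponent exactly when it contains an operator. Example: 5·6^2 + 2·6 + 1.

base 2: 11 = 2^(2 + 1) + 2 + 1; at 3: 3^(3 + 1) + 3 + 1 = 85; next = 84
base 3: 84 = 3^(3 + 1) + 3; at 4: 4^(4 + 1) + 4 = 1028; next = 1027
base 4: 1027 = 4^(4 + 1) + 3; at 5: 5^(5 + 1) + 3 = 15628; next = 15627
base 5: 15627 = 5^(5 + 1) + 2; at 6: 6^(6 + 1) + 2 = 279938; next = 279937
base 6: 279937 = 6^(6 + 1) + 1; at 7: 7^(7 + 1) + 1 = 5764802; next = 5764801

6^(6 + 1) + 1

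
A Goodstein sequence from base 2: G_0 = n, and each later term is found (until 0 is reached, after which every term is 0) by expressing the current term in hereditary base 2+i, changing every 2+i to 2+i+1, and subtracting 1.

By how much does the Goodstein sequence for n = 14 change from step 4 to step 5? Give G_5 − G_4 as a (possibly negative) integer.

5536249

(0) 14|_2 = 2^(2 + 1) + 2^2 + 2 ↦ 3^(3 + 1) + 3^3 + 3|_3 = 111 ⇒ 110
(1) 110|_3 = 3^(3 + 1) + 3^3 + 2 ↦ 4^(4 + 1) + 4^4 + 2|_4 = 1282 ⇒ 1281
(2) 1281|_4 = 4^(4 + 1) + 4^4 + 1 ↦ 5^(5 + 1) + 5^5 + 1|_5 = 18751 ⇒ 18750
(3) 18750|_5 = 5^(5 + 1) + 5^5 ↦ 6^(6 + 1) + 6^6|_6 = 326592 ⇒ 326591
(4) 326591|_6 = 6^(6 + 1) + 5·6^5 + 5·6^4 + 5·6^3 + 5·6^2 + 5·6 + 5 ↦ 7^(7 + 1) + 5·7^5 + 5·7^4 + 5·7^3 + 5·7^2 + 5·7 + 5|_7 = 5862841 ⇒ 5862840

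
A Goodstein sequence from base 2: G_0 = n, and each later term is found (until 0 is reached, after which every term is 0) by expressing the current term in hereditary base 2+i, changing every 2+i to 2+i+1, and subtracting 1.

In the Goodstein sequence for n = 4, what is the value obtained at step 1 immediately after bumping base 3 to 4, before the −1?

42

base 2: 4 = 2^2; at 3: 3^3 = 27; next = 26
base 3: 26 = 2·3^2 + 2·3 + 2; at 4: 2·4^2 + 2·4 + 2 = 42; next = 41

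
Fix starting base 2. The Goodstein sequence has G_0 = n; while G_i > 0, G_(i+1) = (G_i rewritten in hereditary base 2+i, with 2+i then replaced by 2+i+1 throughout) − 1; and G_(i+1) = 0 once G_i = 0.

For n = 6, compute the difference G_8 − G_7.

223404

(0) 6|_2 = 2^2 + 2 ↦ 3^3 + 3|_3 = 30 ⇒ 29
(1) 29|_3 = 3^3 + 2 ↦ 4^4 + 2|_4 = 258 ⇒ 257
(2) 257|_4 = 4^4 + 1 ↦ 5^5 + 1|_5 = 3126 ⇒ 3125
(3) 3125|_5 = 5^5 ↦ 6^6|_6 = 46656 ⇒ 46655
(4) 46655|_6 = 5·6^5 + 5·6^4 + 5·6^3 + 5·6^2 + 5·6 + 5 ↦ 5·7^5 + 5·7^4 + 5·7^3 + 5·7^2 + 5·7 + 5|_7 = 98040 ⇒ 98039
(5) 98039|_7 = 5·7^5 + 5·7^4 + 5·7^3 + 5·7^2 + 5·7 + 4 ↦ 5·8^5 + 5·8^4 + 5·8^3 + 5·8^2 + 5·8 + 4|_8 = 187244 ⇒ 187243
(6) 187243|_8 = 5·8^5 + 5·8^4 + 5·8^3 + 5·8^2 + 5·8 + 3 ↦ 5·9^5 + 5·9^4 + 5·9^3 + 5·9^2 + 5·9 + 3|_9 = 332148 ⇒ 332147
(7) 332147|_9 = 5·9^5 + 5·9^4 + 5·9^3 + 5·9^2 + 5·9 + 2 ↦ 5·10^5 + 5·10^4 + 5·10^3 + 5·10^2 + 5·10 + 2|_10 = 555552 ⇒ 555551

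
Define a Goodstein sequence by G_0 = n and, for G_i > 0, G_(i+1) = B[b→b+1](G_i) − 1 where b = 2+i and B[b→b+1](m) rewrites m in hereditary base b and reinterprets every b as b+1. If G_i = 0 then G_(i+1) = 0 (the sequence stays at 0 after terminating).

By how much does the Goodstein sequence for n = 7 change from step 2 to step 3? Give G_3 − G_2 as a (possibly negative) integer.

[0] 7 ≡ 2^2 + 2 + 1 (base 2). Lift 3: 31. −1: 30.
[1] 30 ≡ 3^3 + 3 (base 3). Lift 4: 260. −1: 259.
[2] 259 ≡ 4^4 + 3 (base 4). Lift 5: 3128. −1: 3127.

2868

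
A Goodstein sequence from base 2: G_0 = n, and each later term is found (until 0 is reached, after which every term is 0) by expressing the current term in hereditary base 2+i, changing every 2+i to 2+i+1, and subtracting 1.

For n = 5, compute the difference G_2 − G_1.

G_0 = 5. HB_2(5) = 2^2 + 1. Bump = 28. G_1 = 27.
G_1 = 27. HB_3(27) = 3^3. Bump = 256. G_2 = 255.

228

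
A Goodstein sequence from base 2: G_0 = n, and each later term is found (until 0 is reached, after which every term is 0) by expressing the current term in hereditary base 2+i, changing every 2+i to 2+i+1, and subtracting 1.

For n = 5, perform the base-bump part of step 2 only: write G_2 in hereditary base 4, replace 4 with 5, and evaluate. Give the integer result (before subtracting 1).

468

5 —HB2→ 2^2 + 1 —bump→ 3^3 + 1 = 28 —(−1)→ 27
27 —HB3→ 3^3 —bump→ 4^4 = 256 —(−1)→ 255
255 —HB4→ 3·4^3 + 3·4^2 + 3·4 + 3 —bump→ 3·5^3 + 3·5^2 + 3·5 + 3 = 468 —(−1)→ 467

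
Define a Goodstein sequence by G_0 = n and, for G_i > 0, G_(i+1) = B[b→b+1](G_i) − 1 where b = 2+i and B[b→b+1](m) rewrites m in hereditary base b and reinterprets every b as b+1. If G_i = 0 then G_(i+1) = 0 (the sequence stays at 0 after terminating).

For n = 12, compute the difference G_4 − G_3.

12 —HB2→ 2^(2 + 1) + 2^2 —bump→ 3^(3 + 1) + 3^3 = 108 —(−1)→ 107
107 —HB3→ 3^(3 + 1) + 2·3^2 + 2·3 + 2 —bump→ 4^(4 + 1) + 2·4^2 + 2·4 + 2 = 1066 —(−1)→ 1065
1065 —HB4→ 4^(4 + 1) + 2·4^2 + 2·4 + 1 —bump→ 5^(5 + 1) + 2·5^2 + 2·5 + 1 = 15686 —(−1)→ 15685
15685 —HB5→ 5^(5 + 1) + 2·5^2 + 2·5 —bump→ 6^(6 + 1) + 2·6^2 + 2·6 = 280020 —(−1)→ 280019

264334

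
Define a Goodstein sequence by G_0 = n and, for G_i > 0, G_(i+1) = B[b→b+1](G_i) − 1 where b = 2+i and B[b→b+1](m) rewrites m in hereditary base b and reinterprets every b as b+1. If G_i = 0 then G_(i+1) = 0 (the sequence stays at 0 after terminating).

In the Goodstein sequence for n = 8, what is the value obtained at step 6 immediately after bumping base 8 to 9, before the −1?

774841152

i=0: 8 = 2^(2 + 1) (b=2); 2→3: 3^(3 + 1) = 81; 81−1 = 80
i=1: 80 = 2·3^3 + 2·3^2 + 2·3 + 2 (b=3); 3→4: 2·4^4 + 2·4^2 + 2·4 + 2 = 554; 554−1 = 553
i=2: 553 = 2·4^4 + 2·4^2 + 2·4 + 1 (b=4); 4→5: 2·5^5 + 2·5^2 + 2·5 + 1 = 6311; 6311−1 = 6310
i=3: 6310 = 2·5^5 + 2·5^2 + 2·5 (b=5); 5→6: 2·6^6 + 2·6^2 + 2·6 = 93396; 93396−1 = 93395
i=4: 93395 = 2·6^6 + 2·6^2 + 6 + 5 (b=6); 6→7: 2·7^7 + 2·7^2 + 7 + 5 = 1647196; 1647196−1 = 1647195
i=5: 1647195 = 2·7^7 + 2·7^2 + 7 + 4 (b=7); 7→8: 2·8^8 + 2·8^2 + 8 + 4 = 33554572; 33554572−1 = 33554571
i=6: 33554571 = 2·8^8 + 2·8^2 + 8 + 3 (b=8); 8→9: 2·9^9 + 2·9^2 + 9 + 3 = 774841152; 774841152−1 = 774841151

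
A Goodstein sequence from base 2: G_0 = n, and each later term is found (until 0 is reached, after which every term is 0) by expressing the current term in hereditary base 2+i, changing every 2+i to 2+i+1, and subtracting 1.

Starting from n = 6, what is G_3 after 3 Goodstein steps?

3125

(0) 6|_2 = 2^2 + 2 ↦ 3^3 + 3|_3 = 30 ⇒ 29
(1) 29|_3 = 3^3 + 2 ↦ 4^4 + 2|_4 = 258 ⇒ 257
(2) 257|_4 = 4^4 + 1 ↦ 5^5 + 1|_5 = 3126 ⇒ 3125
(3) 3125|_5 = 5^5 ↦ 6^6|_6 = 46656 ⇒ 46655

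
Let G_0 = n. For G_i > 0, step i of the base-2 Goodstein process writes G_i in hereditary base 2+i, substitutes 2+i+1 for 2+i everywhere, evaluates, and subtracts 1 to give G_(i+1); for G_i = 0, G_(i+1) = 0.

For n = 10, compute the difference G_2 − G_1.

[0] 10 ≡ 2^(2 + 1) + 2 (base 2). Lift 3: 84. −1: 83.
[1] 83 ≡ 3^(3 + 1) + 2 (base 3). Lift 4: 1026. −1: 1025.

942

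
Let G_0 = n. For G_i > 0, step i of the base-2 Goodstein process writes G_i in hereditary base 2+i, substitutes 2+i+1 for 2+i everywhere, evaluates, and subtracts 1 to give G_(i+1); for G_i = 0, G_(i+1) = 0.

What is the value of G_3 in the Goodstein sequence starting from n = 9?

9842

(0) 9|_2 = 2^(2 + 1) + 1 ↦ 3^(3 + 1) + 1|_3 = 82 ⇒ 81
(1) 81|_3 = 3^(3 + 1) ↦ 4^(4 + 1)|_4 = 1024 ⇒ 1023
(2) 1023|_4 = 3·4^4 + 3·4^3 + 3·4^2 + 3·4 + 3 ↦ 3·5^5 + 3·5^3 + 3·5^2 + 3·5 + 3|_5 = 9843 ⇒ 9842
(3) 9842|_5 = 3·5^5 + 3·5^3 + 3·5^2 + 3·5 + 2 ↦ 3·6^6 + 3·6^3 + 3·6^2 + 3·6 + 2|_6 = 140744 ⇒ 140743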